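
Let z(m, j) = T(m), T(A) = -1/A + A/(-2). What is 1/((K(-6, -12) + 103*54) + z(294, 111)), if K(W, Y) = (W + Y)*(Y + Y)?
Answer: 294/1719017 ≈ 0.00017103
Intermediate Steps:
K(W, Y) = 2*Y*(W + Y) (K(W, Y) = (W + Y)*(2*Y) = 2*Y*(W + Y))
T(A) = -1/A - A/2 (T(A) = -1/A + A*(-½) = -1/A - A/2)
z(m, j) = -1/m - m/2
1/((K(-6, -12) + 103*54) + z(294, 111)) = 1/((2*(-12)*(-6 - 12) + 103*54) + (-1/294 - ½*294)) = 1/((2*(-12)*(-18) + 5562) + (-1*1/294 - 147)) = 1/((432 + 5562) + (-1/294 - 147)) = 1/(5994 - 43219/294) = 1/(1719017/294) = 294/1719017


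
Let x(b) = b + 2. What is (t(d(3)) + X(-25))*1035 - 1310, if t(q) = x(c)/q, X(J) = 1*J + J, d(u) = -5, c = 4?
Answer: -54302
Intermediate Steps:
x(b) = 2 + b
X(J) = 2*J (X(J) = J + J = 2*J)
t(q) = 6/q (t(q) = (2 + 4)/q = 6/q)
(t(d(3)) + X(-25))*1035 - 1310 = (6/(-5) + 2*(-25))*1035 - 1310 = (6*(-⅕) - 50)*1035 - 1310 = (-6/5 - 50)*1035 - 1310 = -256/5*1035 - 1310 = -52992 - 1310 = -54302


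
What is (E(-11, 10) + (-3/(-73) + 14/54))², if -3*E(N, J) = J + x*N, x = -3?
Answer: 765020281/3884841 ≈ 196.92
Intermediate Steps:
E(N, J) = N - J/3 (E(N, J) = -(J - 3*N)/3 = N - J/3)
(E(-11, 10) + (-3/(-73) + 14/54))² = ((-11 - ⅓*10) + (-3/(-73) + 14/54))² = ((-11 - 10/3) + (-3*(-1/73) + 14*(1/54)))² = (-43/3 + (3/73 + 7/27))² = (-43/3 + 592/1971)² = (-27659/1971)² = 765020281/3884841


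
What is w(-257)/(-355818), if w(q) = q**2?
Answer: -66049/355818 ≈ -0.18563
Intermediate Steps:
w(-257)/(-355818) = (-257)**2/(-355818) = 66049*(-1/355818) = -66049/355818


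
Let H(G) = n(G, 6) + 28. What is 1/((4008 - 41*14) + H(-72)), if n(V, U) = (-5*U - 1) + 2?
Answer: 1/3433 ≈ 0.00029129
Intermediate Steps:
n(V, U) = 1 - 5*U (n(V, U) = (-1 - 5*U) + 2 = 1 - 5*U)
H(G) = -1 (H(G) = (1 - 5*6) + 28 = (1 - 30) + 28 = -29 + 28 = -1)
1/((4008 - 41*14) + H(-72)) = 1/((4008 - 41*14) - 1) = 1/((4008 - 574) - 1) = 1/(3434 - 1) = 1/3433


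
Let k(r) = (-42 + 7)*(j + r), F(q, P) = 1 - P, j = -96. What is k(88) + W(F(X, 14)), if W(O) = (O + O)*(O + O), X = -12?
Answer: 956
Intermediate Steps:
k(r) = 3360 - 35*r (k(r) = (-42 + 7)*(-96 + r) = -35*(-96 + r) = 3360 - 35*r)
W(O) = 4*O² (W(O) = (2*O)*(2*O) = 4*O²)
k(88) + W(F(X, 14)) = (3360 - 35*88) + 4*(1 - 1*14)² = (3360 - 3080) + 4*(1 - 14)² = 280 + 4*(-13)² = 280 + 4*169 = 280 + 676 = 956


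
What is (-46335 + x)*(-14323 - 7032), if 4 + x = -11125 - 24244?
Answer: 1744874340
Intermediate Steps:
x = -35373 (x = -4 + (-11125 - 24244) = -4 - 35369 = -35373)
(-46335 + x)*(-14323 - 7032) = (-46335 - 35373)*(-14323 - 7032) = -81708*(-21355) = 1744874340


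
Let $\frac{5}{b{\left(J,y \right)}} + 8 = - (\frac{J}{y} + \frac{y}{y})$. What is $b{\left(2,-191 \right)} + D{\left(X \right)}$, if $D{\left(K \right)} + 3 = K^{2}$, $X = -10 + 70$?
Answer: $\frac{6175094}{1717} \approx 3596.4$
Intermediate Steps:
$X = 60$
$b{\left(J,y \right)} = \frac{5}{-9 - \frac{J}{y}}$ ($b{\left(J,y \right)} = \frac{5}{-8 - \left(\frac{J}{y} + \frac{y}{y}\right)} = \frac{5}{-8 - \left(\frac{J}{y} + 1\right)} = \frac{5}{-8 - \left(1 + \frac{J}{y}\right)} = \frac{5}{-9 - \frac{J}{y}}$)
$D{\left(K \right)} = -3 + K^{2}$
$b{\left(2,-191 \right)} + D{\left(X \right)} = \left(-5\right) \left(-191\right) \frac{1}{2 + 9 \left(-191\right)} - \left(3 - 60^{2}\right) = \left(-5\right) \left(-191\right) \frac{1}{2 - 1719} + \left(-3 + 3600\right) = \left(-5\right) \left(-191\right) \frac{1}{-1717} + 3597 = \left(-5\right) \left(-191\right) \left(- \frac{1}{1717}\right) + 3597 = - \frac{955}{1717} + 3597 = \frac{6175094}{1717}$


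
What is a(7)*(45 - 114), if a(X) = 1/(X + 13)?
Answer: -69/20 ≈ -3.4500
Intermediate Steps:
a(X) = 1/(13 + X)
a(7)*(45 - 114) = (45 - 114)/(13 + 7) = -69/20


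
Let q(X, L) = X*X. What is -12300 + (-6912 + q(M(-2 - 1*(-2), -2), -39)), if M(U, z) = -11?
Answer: -19091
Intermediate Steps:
q(X, L) = X**2
-12300 + (-6912 + q(M(-2 - 1*(-2), -2), -39)) = -12300 + (-6912 + (-11)**2) = -12300 + (-6912 + 121) = -12300 - 6791 = -19091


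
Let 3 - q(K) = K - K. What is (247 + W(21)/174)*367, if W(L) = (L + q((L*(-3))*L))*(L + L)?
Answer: 2690477/29 ≈ 92775.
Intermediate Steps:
q(K) = 3 (q(K) = 3 - (K - K) = 3 - 1*0 = 3 + 0 = 3)
W(L) = 2*L*(3 + L) (W(L) = (L + 3)*(L + L) = (3 + L)*(2*L) = 2*L*(3 + L))
(247 + W(21)/174)*367 = (247 + (2*21*(3 + 21))/174)*367 = (247 + (2*21*24)*(1/174))*367 = (247 + 1008*(1/174))*367 = (247 + 168/29)*367 = (7331/29)*367 = 2690477/29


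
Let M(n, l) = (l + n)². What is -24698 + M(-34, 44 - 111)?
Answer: -14497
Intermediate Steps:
-24698 + M(-34, 44 - 111) = -24698 + ((44 - 111) - 34)² = -24698 + (-67 - 34)² = -24698 + (-101)² = -24698 + 10201 = -14497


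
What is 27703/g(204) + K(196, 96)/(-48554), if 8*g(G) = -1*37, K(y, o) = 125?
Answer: -10760736321/1796498 ≈ -5989.8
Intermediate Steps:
g(G) = -37/8 (g(G) = (-1*37)/8 = (1/8)*(-37) = -37/8)
27703/g(204) + K(196, 96)/(-48554) = 27703/(-37/8) + 125/(-48554) = 27703*(-8/37) + 125*(-1/48554) = -221624/37 - 125/48554 = -10760736321/1796498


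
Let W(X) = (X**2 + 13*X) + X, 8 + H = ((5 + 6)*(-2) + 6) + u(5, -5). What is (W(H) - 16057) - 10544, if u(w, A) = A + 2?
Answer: -26250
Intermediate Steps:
u(w, A) = 2 + A
H = -27 (H = -8 + (((5 + 6)*(-2) + 6) + (2 - 5)) = -8 + ((11*(-2) + 6) - 3) = -8 + ((-22 + 6) - 3) = -8 + (-16 - 3) = -8 - 19 = -27)
W(X) = X**2 + 14*X
(W(H) - 16057) - 10544 = (-27*(14 - 27) - 16057) - 10544 = (-27*(-13) - 16057) - 10544 = (351 - 16057) - 10544 = -15706 - 10544 = -26250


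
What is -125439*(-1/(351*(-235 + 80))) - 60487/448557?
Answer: -6617481862/2711527065 ≈ -2.4405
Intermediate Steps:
-125439*(-1/(351*(-235 + 80))) - 60487/448557 = -125439/((-351*(-155))) - 60487*1/448557 = -125439/54405 - 60487/448557 = -125439*1/54405 - 60487/448557 = -41813/18135 - 60487/448557 = -6617481862/2711527065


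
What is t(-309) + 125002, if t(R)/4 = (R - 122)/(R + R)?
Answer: 38626480/309 ≈ 1.2500e+5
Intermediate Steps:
t(R) = 2*(-122 + R)/R (t(R) = 4*((R - 122)/(R + R)) = 4*((-122 + R)/((2*R))) = 4*((-122 + R)*(1/(2*R))) = 4*((-122 + R)/(2*R)) = 2*(-122 + R)/R)
t(-309) + 125002 = (2 - 244/(-309)) + 125002 = (2 - 244*(-1/309)) + 125002 = (2 + 244/309) + 125002 = 862/309 + 125002 = 38626480/309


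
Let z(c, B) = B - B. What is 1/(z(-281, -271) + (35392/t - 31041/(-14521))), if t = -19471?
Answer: 282738391/90472079 ≈ 3.1251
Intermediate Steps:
z(c, B) = 0
1/(z(-281, -271) + (35392/t - 31041/(-14521))) = 1/(0 + (35392/(-19471) - 31041/(-14521))) = 1/(0 + (35392*(-1/19471) - 31041*(-1/14521))) = 1/(0 + (-35392/19471 + 31041/14521)) = 1/(0 + 90472079/282738391) = 1/(90472079/282738391) = 282738391/90472079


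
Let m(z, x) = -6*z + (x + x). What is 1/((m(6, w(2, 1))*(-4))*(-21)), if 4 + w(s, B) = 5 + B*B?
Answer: -1/2688 ≈ -0.00037202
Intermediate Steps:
w(s, B) = 1 + B**2 (w(s, B) = -4 + (5 + B*B) = -4 + (5 + B**2) = 1 + B**2)
m(z, x) = -6*z + 2*x
1/((m(6, w(2, 1))*(-4))*(-21)) = 1/(((-6*6 + 2*(1 + 1**2))*(-4))*(-21)) = 1/(((-36 + 2*(1 + 1))*(-4))*(-21)) = 1/(((-36 + 2*2)*(-4))*(-21)) = 1/(((-36 + 4)*(-4))*(-21)) = 1/(-32*(-4)*(-21)) = 1/(128*(-21)) = 1/(-2688) = -1/2688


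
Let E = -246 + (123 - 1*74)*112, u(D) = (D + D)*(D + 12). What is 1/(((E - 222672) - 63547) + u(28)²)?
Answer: 1/4736623 ≈ 2.1112e-7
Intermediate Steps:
u(D) = 2*D*(12 + D) (u(D) = (2*D)*(12 + D) = 2*D*(12 + D))
E = 5242 (E = -246 + (123 - 74)*112 = -246 + 49*112 = -246 + 5488 = 5242)
1/(((E - 222672) - 63547) + u(28)²) = 1/(((5242 - 222672) - 63547) + (2*28*(12 + 28))²) = 1/((-217430 - 63547) + (2*28*40)²) = 1/(-280977 + 2240²) = 1/(-280977 + 5017600) = 1/4736623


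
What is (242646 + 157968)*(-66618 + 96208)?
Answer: 11854168260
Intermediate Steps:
(242646 + 157968)*(-66618 + 96208) = 400614*29590 = 11854168260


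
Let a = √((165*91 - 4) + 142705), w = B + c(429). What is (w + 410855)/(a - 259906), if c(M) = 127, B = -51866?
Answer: -11667050387/8443871390 - 269337*√4381/8443871390 ≈ -1.3838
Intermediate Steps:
w = -51739 (w = -51866 + 127 = -51739)
a = 6*√4381 (a = √((15015 - 4) + 142705) = √(15011 + 142705) = √157716 = 6*√4381 ≈ 397.13)
(w + 410855)/(a - 259906) = (-51739 + 410855)/(6*√4381 - 259906) = 359116/(-259906 + 6*√4381)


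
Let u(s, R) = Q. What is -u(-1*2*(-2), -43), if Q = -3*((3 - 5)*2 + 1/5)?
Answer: -57/5 ≈ -11.400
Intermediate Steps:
Q = 57/5 (Q = -3*(-2*2 + 1/5) = -3*(-4 + 1/5) = -3*(-19/5) = 57/5 ≈ 11.400)
u(s, R) = 57/5
-u(-1*2*(-2), -43) = -1*57/5 = -57/5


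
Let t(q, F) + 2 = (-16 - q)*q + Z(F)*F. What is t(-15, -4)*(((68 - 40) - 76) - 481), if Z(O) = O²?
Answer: 26979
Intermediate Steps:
t(q, F) = -2 + F³ + q*(-16 - q) (t(q, F) = -2 + ((-16 - q)*q + F²*F) = -2 + (q*(-16 - q) + F³) = -2 + (F³ + q*(-16 - q)) = -2 + F³ + q*(-16 - q))
t(-15, -4)*(((68 - 40) - 76) - 481) = (-2 + (-4)³ - 1*(-15)² - 16*(-15))*(((68 - 40) - 76) - 481) = (-2 - 64 - 1*225 + 240)*((28 - 76) - 481) = (-2 - 64 - 225 + 240)*(-48 - 481) = -51*(-529) = 26979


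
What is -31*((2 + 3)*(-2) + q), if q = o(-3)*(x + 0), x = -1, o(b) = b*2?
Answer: 124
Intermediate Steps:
o(b) = 2*b
q = 6 (q = (2*(-3))*(-1 + 0) = -6*(-1) = 6)
-31*((2 + 3)*(-2) + q) = -31*((2 + 3)*(-2) + 6) = -31*(5*(-2) + 6) = -31*(-10 + 6) = -31*(-4) = 124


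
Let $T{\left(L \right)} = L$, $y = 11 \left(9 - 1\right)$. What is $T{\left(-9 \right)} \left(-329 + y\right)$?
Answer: $2169$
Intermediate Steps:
$y = 88$ ($y = 11 \cdot 8 = 88$)
$T{\left(-9 \right)} \left(-329 + y\right) = - 9 \left(-329 + 88\right) = \left(-9\right) \left(-241\right) = 2169$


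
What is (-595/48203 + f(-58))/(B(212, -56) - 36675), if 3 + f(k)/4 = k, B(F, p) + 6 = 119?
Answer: 11762127/1762398086 ≈ 0.0066739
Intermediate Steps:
B(F, p) = 113 (B(F, p) = -6 + 119 = 113)
f(k) = -12 + 4*k
(-595/48203 + f(-58))/(B(212, -56) - 36675) = (-595/48203 + (-12 + 4*(-58)))/(113 - 36675) = (-595*1/48203 + (-12 - 232))/(-36562) = (-595/48203 - 244)*(-1/36562) = -11762127/48203*(-1/36562) = 11762127/1762398086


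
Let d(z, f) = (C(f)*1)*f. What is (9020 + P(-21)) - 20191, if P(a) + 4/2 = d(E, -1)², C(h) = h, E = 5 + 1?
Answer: -11172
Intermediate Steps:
E = 6
d(z, f) = f² (d(z, f) = (f*1)*f = f*f = f²)
P(a) = -1 (P(a) = -2 + ((-1)²)² = -2 + 1² = -2 + 1 = -1)
(9020 + P(-21)) - 20191 = (9020 - 1) - 20191 = 9019 - 20191 = -11172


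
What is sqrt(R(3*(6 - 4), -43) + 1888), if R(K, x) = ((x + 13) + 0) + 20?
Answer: sqrt(1878) ≈ 43.336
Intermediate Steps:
R(K, x) = 33 + x (R(K, x) = ((13 + x) + 0) + 20 = (13 + x) + 20 = 33 + x)
sqrt(R(3*(6 - 4), -43) + 1888) = sqrt((33 - 43) + 1888) = sqrt(-10 + 1888) = sqrt(1878)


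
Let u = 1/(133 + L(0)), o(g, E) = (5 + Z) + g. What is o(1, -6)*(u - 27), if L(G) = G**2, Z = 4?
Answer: -35900/133 ≈ -269.92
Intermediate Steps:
o(g, E) = 9 + g (o(g, E) = (5 + 4) + g = 9 + g)
u = 1/133 (u = 1/(133 + 0**2) = 1/(133 + 0) = 1/133 ≈ 0.0075188)
o(1, -6)*(u - 27) = (9 + 1)*(1/133 - 27) = 10*(-3590/133) = -35900/133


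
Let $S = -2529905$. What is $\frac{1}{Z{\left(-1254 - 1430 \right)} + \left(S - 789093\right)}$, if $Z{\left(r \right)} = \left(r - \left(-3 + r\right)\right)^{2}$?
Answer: $- \frac{1}{3318989} \approx -3.013 \cdot 10^{-7}$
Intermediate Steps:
$Z{\left(r \right)} = 9$ ($Z{\left(r \right)} = \left(r - \left(-3 + r\right)\right)^{2} = 3^{2} = 9$)
$\frac{1}{Z{\left(-1254 - 1430 \right)} + \left(S - 789093\right)} = \frac{1}{9 - 3318998} = \frac{1}{-3318989} = - \frac{1}{3318989}$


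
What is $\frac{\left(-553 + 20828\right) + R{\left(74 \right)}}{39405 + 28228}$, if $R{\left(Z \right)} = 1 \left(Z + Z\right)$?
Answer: $\frac{20423}{67633} \approx 0.30197$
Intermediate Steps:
$R{\left(Z \right)} = 2 Z$ ($R{\left(Z \right)} = 1 \cdot 2 Z = 2 Z$)
$\frac{\left(-553 + 20828\right) + R{\left(74 \right)}}{39405 + 28228} = \frac{\left(-553 + 20828\right) + 2 \cdot 74}{39405 + 28228} = \frac{20275 + 148}{67633} = 20423 \cdot \frac{1}{67633} = \frac{20423}{67633}$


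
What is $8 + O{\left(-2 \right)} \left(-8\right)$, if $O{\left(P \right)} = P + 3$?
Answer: $0$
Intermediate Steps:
$O{\left(P \right)} = 3 + P$
$8 + O{\left(-2 \right)} \left(-8\right) = 8 + \left(3 - 2\right) \left(-8\right) = 8 + 1 \left(-8\right) = 8 - 8 = 0$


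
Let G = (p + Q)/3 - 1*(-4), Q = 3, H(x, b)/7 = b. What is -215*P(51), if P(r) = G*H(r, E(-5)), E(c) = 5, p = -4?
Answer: -82775/3 ≈ -27592.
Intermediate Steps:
H(x, b) = 7*b
G = 11/3 (G = (-4 + 3)/3 - 1*(-4) = -1*⅓ + 4 = -⅓ + 4 = 11/3 ≈ 3.6667)
P(r) = 385/3 (P(r) = 11*(7*5)/3 = (11/3)*35 = 385/3)
-215*P(51) = -215*385/3 = -82775/3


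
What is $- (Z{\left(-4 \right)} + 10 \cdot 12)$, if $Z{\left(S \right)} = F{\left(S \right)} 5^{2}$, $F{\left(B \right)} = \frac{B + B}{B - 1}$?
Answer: $-160$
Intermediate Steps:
$F{\left(B \right)} = \frac{2 B}{-1 + B}$
$Z{\left(S \right)} = \frac{50 S}{-1 + S}$ ($Z{\left(S \right)} = \frac{2 S}{-1 + S} 5^{2} = \frac{2 S}{-1 + S} 25 = \frac{50 S}{-1 + S}$)
$- (Z{\left(-4 \right)} + 10 \cdot 12) = - (50 \left(-4\right) \frac{1}{-1 - 4} + 10 \cdot 12) = - (50 \left(-4\right) \frac{1}{-5} + 120) = - (50 \left(-4\right) \left(- \frac{1}{5}\right) + 120) = - (40 + 120) = \left(-1\right) 160 = -160$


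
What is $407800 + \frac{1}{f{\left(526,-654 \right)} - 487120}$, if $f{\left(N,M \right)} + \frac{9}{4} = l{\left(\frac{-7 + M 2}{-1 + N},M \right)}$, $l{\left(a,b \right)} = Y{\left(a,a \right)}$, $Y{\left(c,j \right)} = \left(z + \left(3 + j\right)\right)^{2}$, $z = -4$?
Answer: $\frac{8760175897882100}{21481549529} \approx 4.078 \cdot 10^{5}$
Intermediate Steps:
$Y{\left(c,j \right)} = \left(-1 + j\right)^{2}$ ($Y{\left(c,j \right)} = \left(-4 + \left(3 + j\right)\right)^{2} = \left(-1 + j\right)^{2}$)
$l{\left(a,b \right)} = \left(-1 + a\right)^{2}$
$f{\left(N,M \right)} = - \frac{9}{4} + \left(-1 + \frac{-7 + 2 M}{-1 + N}\right)^{2}$ ($f{\left(N,M \right)} = - \frac{9}{4} + \left(-1 + \frac{-7 + M 2}{-1 + N}\right)^{2} = - \frac{9}{4} + \left(-1 + \frac{-7 + 2 M}{-1 + N}\right)^{2}$)
$407800 + \frac{1}{f{\left(526,-654 \right)} - 487120} = 407800 + \frac{1}{\left(- \frac{9}{4} + \frac{\left(6 + 526 - -1308\right)^{2}}{\left(-1 + 526\right)^{2}}\right) - 487120} = 407800 + \frac{1}{\left(- \frac{9}{4} + \frac{\left(6 + 526 + 1308\right)^{2}}{275625}\right) - 487120} = 407800 + \frac{1}{\left(- \frac{9}{4} + \frac{1840^{2}}{275625}\right) - 487120} = 407800 + \frac{1}{\left(- \frac{9}{4} + \frac{1}{275625} \cdot 3385600\right) - 487120} = 407800 + \frac{1}{\left(- \frac{9}{4} + \frac{135424}{11025}\right) - 487120} = 407800 + \frac{1}{\frac{442471}{44100} - 487120} = 407800 + \frac{1}{- \frac{21481549529}{44100}} = 407800 - \frac{44100}{21481549529} = \frac{8760175897882100}{21481549529}$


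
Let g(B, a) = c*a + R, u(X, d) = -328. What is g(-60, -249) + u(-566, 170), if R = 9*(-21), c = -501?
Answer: 124232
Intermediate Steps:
R = -189
g(B, a) = -189 - 501*a (g(B, a) = -501*a - 189 = -189 - 501*a)
g(-60, -249) + u(-566, 170) = (-189 - 501*(-249)) - 328 = (-189 + 124749) - 328 = 124560 - 328 = 124232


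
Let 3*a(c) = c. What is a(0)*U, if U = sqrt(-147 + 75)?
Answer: 0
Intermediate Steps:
a(c) = c/3
U = 6*I*sqrt(2) (U = sqrt(-72) = 6*I*sqrt(2) ≈ 8.4853*I)
a(0)*U = ((1/3)*0)*(6*I*sqrt(2)) = 0*(6*I*sqrt(2)) = 0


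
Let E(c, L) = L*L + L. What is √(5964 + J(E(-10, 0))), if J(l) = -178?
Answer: √5786 ≈ 76.066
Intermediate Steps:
E(c, L) = L + L² (E(c, L) = L² + L = L + L²)
√(5964 + J(E(-10, 0))) = √(5964 - 178) = √5786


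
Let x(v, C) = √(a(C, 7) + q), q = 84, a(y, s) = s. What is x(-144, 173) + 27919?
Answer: 27919 + √91 ≈ 27929.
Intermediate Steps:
x(v, C) = √91 (x(v, C) = √(7 + 84) = √91)
x(-144, 173) + 27919 = √91 + 27919 = 27919 + √91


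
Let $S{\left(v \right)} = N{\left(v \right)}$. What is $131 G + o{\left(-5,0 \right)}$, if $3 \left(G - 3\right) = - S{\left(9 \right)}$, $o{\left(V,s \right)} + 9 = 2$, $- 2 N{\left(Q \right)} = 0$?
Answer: $386$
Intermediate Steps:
$N{\left(Q \right)} = 0$ ($N{\left(Q \right)} = \left(- \frac{1}{2}\right) 0 = 0$)
$S{\left(v \right)} = 0$
$o{\left(V,s \right)} = -7$ ($o{\left(V,s \right)} = -9 + 2 = -7$)
$G = 3$ ($G = 3 + \frac{\left(-1\right) 0}{3} = 3 + \frac{1}{3} \cdot 0 = 3 + 0 = 3$)
$131 G + o{\left(-5,0 \right)} = 131 \cdot 3 - 7 = 393 - 7 = 386$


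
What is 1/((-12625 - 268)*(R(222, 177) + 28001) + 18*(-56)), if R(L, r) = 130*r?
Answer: -1/657685831 ≈ -1.5205e-9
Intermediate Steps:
1/((-12625 - 268)*(R(222, 177) + 28001) + 18*(-56)) = 1/((-12625 - 268)*(130*177 + 28001) + 18*(-56)) = 1/(-12893*(23010 + 28001) - 1008) = 1/(-12893*51011 - 1008) = 1/(-657684823 - 1008) = 1/(-657685831) = -1/657685831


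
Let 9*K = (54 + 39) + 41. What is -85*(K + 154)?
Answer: -129200/9 ≈ -14356.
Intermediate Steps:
K = 134/9 (K = ((54 + 39) + 41)/9 = (93 + 41)/9 = (⅑)*134 = 134/9 ≈ 14.889)
-85*(K + 154) = -85*(134/9 + 154) = -85*1520/9 = -129200/9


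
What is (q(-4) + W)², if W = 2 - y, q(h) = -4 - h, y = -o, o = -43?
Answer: 1681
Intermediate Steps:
y = 43 (y = -1*(-43) = 43)
W = -41 (W = 2 - 1*43 = 2 - 43 = -41)
(q(-4) + W)² = ((-4 - 1*(-4)) - 41)² = ((-4 + 4) - 41)² = (0 - 41)² = (-41)² = 1681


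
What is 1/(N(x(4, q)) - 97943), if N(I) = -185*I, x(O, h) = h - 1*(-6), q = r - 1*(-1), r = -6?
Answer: -1/98128 ≈ -1.0191e-5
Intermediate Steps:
q = -5 (q = -6 - 1*(-1) = -6 + 1 = -5)
x(O, h) = 6 + h (x(O, h) = h + 6 = 6 + h)
1/(N(x(4, q)) - 97943) = 1/(-185*(6 - 5) - 97943) = 1/(-185*1 - 97943) = 1/(-185 - 97943) = 1/(-98128) = -1/98128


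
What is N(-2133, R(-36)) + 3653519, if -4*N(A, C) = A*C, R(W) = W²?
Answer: 4344611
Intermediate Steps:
N(A, C) = -A*C/4
N(-2133, R(-36)) + 3653519 = -¼*(-2133)*(-36)² + 3653519 = -¼*(-2133)*1296 + 3653519 = 691092 + 3653519 = 4344611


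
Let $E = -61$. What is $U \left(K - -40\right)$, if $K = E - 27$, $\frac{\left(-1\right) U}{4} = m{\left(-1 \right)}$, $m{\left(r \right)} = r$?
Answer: $-192$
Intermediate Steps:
$U = 4$ ($U = \left(-4\right) \left(-1\right) = 4$)
$K = -88$ ($K = -61 - 27 = -88$)
$U \left(K - -40\right) = 4 \left(-88 - -40\right) = 4 \left(-88 + 40\right) = 4 \left(-48\right) = -192$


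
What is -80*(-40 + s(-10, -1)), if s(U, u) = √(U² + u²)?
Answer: 3200 - 80*√101 ≈ 2396.0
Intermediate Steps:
-80*(-40 + s(-10, -1)) = -80*(-40 + √((-10)² + (-1)²)) = -80*(-40 + √(100 + 1)) = -80*(-40 + √101) = 3200 - 80*√101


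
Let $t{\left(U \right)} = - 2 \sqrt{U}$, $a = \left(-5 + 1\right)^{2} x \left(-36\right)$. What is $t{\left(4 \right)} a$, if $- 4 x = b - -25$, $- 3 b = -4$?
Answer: $-15168$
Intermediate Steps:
$b = \frac{4}{3}$ ($b = \left(- \frac{1}{3}\right) \left(-4\right) = \frac{4}{3} \approx 1.3333$)
$x = - \frac{79}{12}$ ($x = - \frac{\frac{4}{3} - -25}{4} = - \frac{\frac{4}{3} + 25}{4} = \left(- \frac{1}{4}\right) \frac{79}{3} = - \frac{79}{12} \approx -6.5833$)
$a = 3792$ ($a = \left(-5 + 1\right)^{2} \left(- \frac{79}{12}\right) \left(-36\right) = \left(-4\right)^{2} \left(- \frac{79}{12}\right) \left(-36\right) = 16 \left(- \frac{79}{12}\right) \left(-36\right) = \left(- \frac{316}{3}\right) \left(-36\right) = 3792$)
$t{\left(U \right)} = - 2 \sqrt{U}$
$t{\left(4 \right)} a = - 2 \sqrt{4} \cdot 3792 = \left(-2\right) 2 \cdot 3792 = \left(-4\right) 3792 = -15168$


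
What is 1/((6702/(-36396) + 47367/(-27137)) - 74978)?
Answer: -164613042/12342674303327 ≈ -1.3337e-5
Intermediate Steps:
1/((6702/(-36396) + 47367/(-27137)) - 74978) = 1/((6702*(-1/36396) + 47367*(-1/27137)) - 74978) = 1/((-1117/6066 - 47367/27137) - 74978) = 1/(-317640251/164613042 - 74978) = 1/(-12342674303327/164613042) = -164613042/12342674303327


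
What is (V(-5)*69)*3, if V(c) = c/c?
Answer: 207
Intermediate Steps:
V(c) = 1
(V(-5)*69)*3 = (1*69)*3 = 69*3 = 207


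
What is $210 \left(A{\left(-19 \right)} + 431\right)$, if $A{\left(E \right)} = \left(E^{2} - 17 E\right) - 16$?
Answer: $230790$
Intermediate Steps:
$A{\left(E \right)} = -16 + E^{2} - 17 E$
$210 \left(A{\left(-19 \right)} + 431\right) = 210 \left(\left(-16 + \left(-19\right)^{2} - -323\right) + 431\right) = 210 \left(\left(-16 + 361 + 323\right) + 431\right) = 210 \left(668 + 431\right) = 210 \cdot 1099 = 230790$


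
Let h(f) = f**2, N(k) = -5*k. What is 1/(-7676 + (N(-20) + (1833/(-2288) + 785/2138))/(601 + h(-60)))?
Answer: -790392944/6067037505393 ≈ -0.00013028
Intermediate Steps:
1/(-7676 + (N(-20) + (1833/(-2288) + 785/2138))/(601 + h(-60))) = 1/(-7676 + (-5*(-20) + (1833/(-2288) + 785/2138))/(601 + (-60)**2)) = 1/(-7676 + (100 + (1833*(-1/2288) + 785*(1/2138)))/(601 + 3600)) = 1/(-7676 + (100 + (-141/176 + 785/2138))/4201) = 1/(-7676 + (100 - 81649/188144)*(1/4201)) = 1/(-7676 + (18732751/188144)*(1/4201)) = 1/(-7676 + 18732751/790392944) = 1/(-6067037505393/790392944) = -790392944/6067037505393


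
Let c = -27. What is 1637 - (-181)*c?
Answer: -3250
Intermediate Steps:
1637 - (-181)*c = 1637 - (-181)*(-27) = 1637 - 1*4887 = 1637 - 4887 = -3250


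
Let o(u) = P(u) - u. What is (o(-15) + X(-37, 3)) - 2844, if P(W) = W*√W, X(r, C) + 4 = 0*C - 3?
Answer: -2836 - 15*I*√15 ≈ -2836.0 - 58.095*I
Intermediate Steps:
X(r, C) = -7 (X(r, C) = -4 + (0*C - 3) = -4 + (0 - 3) = -4 - 3 = -7)
P(W) = W^(3/2)
o(u) = u^(3/2) - u
(o(-15) + X(-37, 3)) - 2844 = (((-15)^(3/2) - 1*(-15)) - 7) - 2844 = ((-15*I*√15 + 15) - 7) - 2844 = ((15 - 15*I*√15) - 7) - 2844 = (8 - 15*I*√15) - 2844 = -2836 - 15*I*√15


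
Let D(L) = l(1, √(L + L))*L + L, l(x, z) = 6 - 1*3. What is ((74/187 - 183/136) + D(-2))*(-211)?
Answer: 2825079/1496 ≈ 1888.4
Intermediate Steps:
l(x, z) = 3 (l(x, z) = 6 - 3 = 3)
D(L) = 4*L (D(L) = 3*L + L = 4*L)
((74/187 - 183/136) + D(-2))*(-211) = ((74/187 - 183/136) + 4*(-2))*(-211) = ((74*(1/187) - 183*1/136) - 8)*(-211) = ((74/187 - 183/136) - 8)*(-211) = (-1421/1496 - 8)*(-211) = -13389/1496*(-211) = 2825079/1496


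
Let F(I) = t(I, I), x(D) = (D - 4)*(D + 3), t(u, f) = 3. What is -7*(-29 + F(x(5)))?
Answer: 182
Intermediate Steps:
x(D) = (-4 + D)*(3 + D)
F(I) = 3
-7*(-29 + F(x(5))) = -7*(-29 + 3) = -7*(-26) = 182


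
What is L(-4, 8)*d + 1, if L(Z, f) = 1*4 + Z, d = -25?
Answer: 1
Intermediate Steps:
L(Z, f) = 4 + Z
L(-4, 8)*d + 1 = (4 - 4)*(-25) + 1 = 0*(-25) + 1 = 0 + 1 = 1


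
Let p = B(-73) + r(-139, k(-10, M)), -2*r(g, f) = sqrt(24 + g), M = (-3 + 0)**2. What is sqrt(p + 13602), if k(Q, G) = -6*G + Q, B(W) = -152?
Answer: sqrt(53800 - 2*I*sqrt(115))/2 ≈ 115.97 - 0.023117*I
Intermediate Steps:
M = 9 (M = (-3)**2 = 9)
k(Q, G) = Q - 6*G
r(g, f) = -sqrt(24 + g)/2
p = -152 - I*sqrt(115)/2 (p = -152 - sqrt(24 - 139)/2 = -152 - I*sqrt(115)/2 ≈ -152.0 - 5.3619*I)
sqrt(p + 13602) = sqrt((-152 - I*sqrt(115)/2) + 13602) = sqrt(13450 - I*sqrt(115)/2)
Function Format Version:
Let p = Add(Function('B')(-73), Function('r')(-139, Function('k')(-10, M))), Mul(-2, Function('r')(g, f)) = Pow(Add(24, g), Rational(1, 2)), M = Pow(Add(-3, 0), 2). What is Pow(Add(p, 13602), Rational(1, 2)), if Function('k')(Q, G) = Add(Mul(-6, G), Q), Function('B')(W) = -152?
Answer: Mul(Rational(1, 2), Pow(Add(53800, Mul(-2, I, Pow(115, Rational(1, 2)))), Rational(1, 2))) ≈ Add(115.97, Mul(-0.023117, I))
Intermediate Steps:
M = 9 (M = Pow(-3, 2) = 9)
Function('k')(Q, G) = Add(Q, Mul(-6, G))
Function('r')(g, f) = Mul(Rational(-1, 2), Pow(Add(24, g), Rational(1, 2)))
p = Add(-152, Mul(Rational(-1, 2), I, Pow(115, Rational(1, 2)))) (p = Add(-152, Mul(Rational(-1, 2), Pow(Add(24, -139), Rational(1, 2)))) = Add(-152, Mul(Rational(-1, 2), Pow(-115, Rational(1, 2)))) = Add(-152, Mul(Rational(-1, 2), Mul(I, Pow(115, Rational(1, 2))))) = Add(-152, Mul(Rational(-1, 2), I, Pow(115, Rational(1, 2)))) ≈ Add(-152.00, Mul(-5.3619, I)))
Pow(Add(p, 13602), Rational(1, 2)) = Pow(Add(Add(-152, Mul(Rational(-1, 2), I, Pow(115, Rational(1, 2)))), 13602), Rational(1, 2)) = Pow(Add(13450, Mul(Rational(-1, 2), I, Pow(115, Rational(1, 2)))), Rational(1, 2))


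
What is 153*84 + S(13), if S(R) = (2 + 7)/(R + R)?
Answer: 334161/26 ≈ 12852.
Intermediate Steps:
S(R) = 9/(2*R) (S(R) = 9/((2*R)) = 9*(1/(2*R)) = 9/(2*R))
153*84 + S(13) = 153*84 + (9/2)/13 = 12852 + (9/2)*(1/13) = 12852 + 9/26 = 334161/26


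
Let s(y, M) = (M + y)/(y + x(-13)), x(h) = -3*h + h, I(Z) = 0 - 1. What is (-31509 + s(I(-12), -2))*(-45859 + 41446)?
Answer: 3476243664/25 ≈ 1.3905e+8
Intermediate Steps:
I(Z) = -1
x(h) = -2*h
s(y, M) = (M + y)/(26 + y) (s(y, M) = (M + y)/(y - 2*(-13)) = (M + y)/(y + 26) = (M + y)/(26 + y))
(-31509 + s(I(-12), -2))*(-45859 + 41446) = (-31509 + (-2 - 1)/(26 - 1))*(-45859 + 41446) = (-31509 - 3/25)*(-4413) = -787728/25*(-4413) = 3476243664/25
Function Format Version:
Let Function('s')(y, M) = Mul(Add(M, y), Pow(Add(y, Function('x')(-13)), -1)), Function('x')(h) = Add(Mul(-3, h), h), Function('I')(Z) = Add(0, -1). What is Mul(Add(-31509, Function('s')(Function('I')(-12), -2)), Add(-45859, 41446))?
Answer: Rational(3476243664, 25) ≈ 1.3905e+8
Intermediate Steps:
Function('I')(Z) = -1
Function('x')(h) = Mul(-2, h)
Function('s')(y, M) = Mul(Pow(Add(26, y), -1), Add(M, y)) (Function('s')(y, M) = Mul(Add(M, y), Pow(Add(y, Mul(-2, -13)), -1)) = Mul(Add(M, y), Pow(Add(y, 26), -1)) = Mul(Add(M, y), Pow(Add(26, y), -1)) = Mul(Pow(Add(26, y), -1), Add(M, y)))
Mul(Add(-31509, Function('s')(Function('I')(-12), -2)), Add(-45859, 41446)) = Mul(Add(-31509, Mul(Pow(Add(26, -1), -1), Add(-2, -1))), Add(-45859, 41446)) = Mul(Add(-31509, Mul(Pow(25, -1), -3)), -4413) = Mul(Add(-31509, Mul(Rational(1, 25), -3)), -4413) = Mul(Add(-31509, Rational(-3, 25)), -4413) = Mul(Rational(-787728, 25), -4413) = Rational(3476243664, 25)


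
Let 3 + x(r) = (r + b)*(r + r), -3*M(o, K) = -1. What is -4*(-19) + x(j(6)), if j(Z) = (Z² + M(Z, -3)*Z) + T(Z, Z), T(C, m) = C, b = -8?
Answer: 3241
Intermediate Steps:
M(o, K) = ⅓ (M(o, K) = -⅓*(-1) = ⅓)
j(Z) = Z² + 4*Z/3 (j(Z) = (Z² + Z/3) + Z = Z² + 4*Z/3)
x(r) = -3 + 2*r*(-8 + r) (x(r) = -3 + (r - 8)*(r + r) = -3 + (-8 + r)*(2*r) = -3 + 2*r*(-8 + r))
-4*(-19) + x(j(6)) = -4*(-19) + (-3 - 16*6*(4 + 3*6)/3 + 2*((⅓)*6*(4 + 3*6))²) = 76 + (-3 - 16*6*(4 + 18)/3 + 2*((⅓)*6*(4 + 18))²) = 76 + (-3 - 16*6*22/3 + 2*((⅓)*6*22)²) = 76 + (-3 - 16*44 + 2*44²) = 76 + (-3 - 704 + 2*1936) = 76 + (-3 - 704 + 3872) = 76 + 3165 = 3241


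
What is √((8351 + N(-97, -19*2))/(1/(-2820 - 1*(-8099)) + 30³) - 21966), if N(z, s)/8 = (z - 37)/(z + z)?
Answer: I*√4198741976640512594762365/13825701097 ≈ 148.21*I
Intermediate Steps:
N(z, s) = 4*(-37 + z)/z (N(z, s) = 8*((z - 37)/(z + z)) = 8*((-37 + z)/((2*z))) = 8*((-37 + z)*(1/(2*z))) = 8*((-37 + z)/(2*z)) = 4*(-37 + z)/z)
√((8351 + N(-97, -19*2))/(1/(-2820 - 1*(-8099)) + 30³) - 21966) = √((8351 + (4 - 148/(-97)))/(1/(-2820 - 1*(-8099)) + 30³) - 21966) = √((8351 + (4 - 148*(-1/97)))/(1/(-2820 + 8099) + 27000) - 21966) = √((8351 + (4 + 148/97))/(1/5279 + 27000) - 21966) = √((8351 + 536/97)/(1/5279 + 27000) - 21966) = √(810583/(97*(142533001/5279)) - 21966) = √((810583/97)*(5279/142533001) - 21966) = √(4279067657/13825701097 - 21966) = √(-303691071229045/13825701097) = I*√4198741976640512594762365/13825701097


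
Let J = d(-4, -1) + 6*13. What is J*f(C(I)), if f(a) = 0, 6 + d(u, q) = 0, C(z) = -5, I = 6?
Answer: 0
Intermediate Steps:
d(u, q) = -6 (d(u, q) = -6 + 0 = -6)
J = 72 (J = -6 + 6*13 = -6 + 78 = 72)
J*f(C(I)) = 72*0 = 0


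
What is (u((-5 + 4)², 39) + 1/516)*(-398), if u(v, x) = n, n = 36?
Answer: -3696823/258 ≈ -14329.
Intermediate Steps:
u(v, x) = 36
(u((-5 + 4)², 39) + 1/516)*(-398) = (36 + 1/516)*(-398) = (18577/516)*(-398) = -3696823/258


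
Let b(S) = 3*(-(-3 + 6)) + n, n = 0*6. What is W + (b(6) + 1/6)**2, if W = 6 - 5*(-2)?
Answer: 3385/36 ≈ 94.028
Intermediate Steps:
n = 0
W = 16 (W = 6 + 10 = 16)
b(S) = -9 (b(S) = 3*(-(-3 + 6)) + 0 = 3*(-1*3) + 0 = 3*(-3) + 0 = -9 + 0 = -9)
W + (b(6) + 1/6)**2 = 16 + (-9 + 1/6)**2 = 16 + (-53/6)**2 = 16 + 2809/36 = 3385/36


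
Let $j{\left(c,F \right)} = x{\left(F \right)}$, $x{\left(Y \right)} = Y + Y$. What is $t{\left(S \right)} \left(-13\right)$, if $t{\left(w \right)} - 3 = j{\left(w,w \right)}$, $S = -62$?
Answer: $1573$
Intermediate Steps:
$x{\left(Y \right)} = 2 Y$
$j{\left(c,F \right)} = 2 F$
$t{\left(w \right)} = 3 + 2 w$
$t{\left(S \right)} \left(-13\right) = \left(3 + 2 \left(-62\right)\right) \left(-13\right) = \left(3 - 124\right) \left(-13\right) = \left(-121\right) \left(-13\right) = 1573$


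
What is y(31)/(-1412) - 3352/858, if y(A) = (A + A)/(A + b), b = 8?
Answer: -1183597/302874 ≈ -3.9079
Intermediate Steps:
y(A) = 2*A/(8 + A) (y(A) = (A + A)/(A + 8) = (2*A)/(8 + A) = 2*A/(8 + A))
y(31)/(-1412) - 3352/858 = (2*31/(8 + 31))/(-1412) - 3352/858 = (2*31/39)*(-1/1412) - 3352*1/858 = (2*31*(1/39))*(-1/1412) - 1676/429 = (62/39)*(-1/1412) - 1676/429 = -31/27534 - 1676/429 = -1183597/302874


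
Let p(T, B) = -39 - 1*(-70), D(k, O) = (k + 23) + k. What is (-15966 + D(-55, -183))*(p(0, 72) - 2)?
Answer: -465537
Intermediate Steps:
D(k, O) = 23 + 2*k (D(k, O) = (23 + k) + k = 23 + 2*k)
p(T, B) = 31 (p(T, B) = -39 + 70 = 31)
(-15966 + D(-55, -183))*(p(0, 72) - 2) = (-15966 + (23 + 2*(-55)))*(31 - 2) = (-15966 + (23 - 110))*29 = (-15966 - 87)*29 = -16053*29 = -465537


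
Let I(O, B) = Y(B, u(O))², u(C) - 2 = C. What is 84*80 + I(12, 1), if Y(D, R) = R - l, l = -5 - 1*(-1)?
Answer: 7044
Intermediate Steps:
u(C) = 2 + C
l = -4 (l = -5 + 1 = -4)
Y(D, R) = 4 + R (Y(D, R) = R - 1*(-4) = R + 4 = 4 + R)
I(O, B) = (6 + O)² (I(O, B) = (4 + (2 + O))² = (6 + O)²)
84*80 + I(12, 1) = 84*80 + (6 + 12)² = 6720 + 18² = 6720 + 324 = 7044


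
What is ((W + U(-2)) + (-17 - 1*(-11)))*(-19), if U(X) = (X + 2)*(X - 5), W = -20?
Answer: 494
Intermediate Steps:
U(X) = (-5 + X)*(2 + X) (U(X) = (2 + X)*(-5 + X) = (-5 + X)*(2 + X))
((W + U(-2)) + (-17 - 1*(-11)))*(-19) = ((-20 + (-10 + (-2)² - 3*(-2))) + (-17 - 1*(-11)))*(-19) = ((-20 + (-10 + 4 + 6)) + (-17 + 11))*(-19) = ((-20 + 0) - 6)*(-19) = (-20 - 6)*(-19) = -26*(-19) = 494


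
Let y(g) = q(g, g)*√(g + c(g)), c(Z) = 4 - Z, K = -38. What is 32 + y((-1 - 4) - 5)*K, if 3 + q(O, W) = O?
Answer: 1020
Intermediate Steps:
q(O, W) = -3 + O
y(g) = -6 + 2*g (y(g) = (-3 + g)*√(g + (4 - g)) = (-3 + g)*√4 = (-3 + g)*2 = -6 + 2*g)
32 + y((-1 - 4) - 5)*K = 32 + (-6 + 2*((-1 - 4) - 5))*(-38) = 32 + (-6 + 2*(-5 - 5))*(-38) = 32 + (-6 + 2*(-10))*(-38) = 32 + (-6 - 20)*(-38) = 32 - 26*(-38) = 32 + 988 = 1020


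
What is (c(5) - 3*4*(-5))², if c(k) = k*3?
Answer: 5625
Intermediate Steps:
c(k) = 3*k
(c(5) - 3*4*(-5))² = (3*5 - 3*4*(-5))² = (15 - 12*(-5))² = (15 + 60)² = 75² = 5625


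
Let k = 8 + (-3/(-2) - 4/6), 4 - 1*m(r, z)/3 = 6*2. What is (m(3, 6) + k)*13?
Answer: -1183/6 ≈ -197.17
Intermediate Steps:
m(r, z) = -24 (m(r, z) = 12 - 18*2 = 12 - 3*12 = 12 - 36 = -24)
k = 53/6 (k = 8 + (-3*(-½) - 4*⅙) = 8 + (3/2 - ⅔) = 8 + ⅚ = 53/6 ≈ 8.8333)
(m(3, 6) + k)*13 = (-24 + 53/6)*13 = -91/6*13 = -1183/6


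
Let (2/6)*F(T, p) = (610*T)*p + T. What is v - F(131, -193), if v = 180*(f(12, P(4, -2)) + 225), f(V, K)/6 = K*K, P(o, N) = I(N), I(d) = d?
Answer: 46312317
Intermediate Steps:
P(o, N) = N
f(V, K) = 6*K**2 (f(V, K) = 6*(K*K) = 6*K**2)
F(T, p) = 3*T + 1830*T*p (F(T, p) = 3*((610*T)*p + T) = 3*(610*T*p + T) = 3*(T + 610*T*p) = 3*T + 1830*T*p)
v = 44820 (v = 180*(6*(-2)**2 + 225) = 180*(6*4 + 225) = 180*(24 + 225) = 180*249 = 44820)
v - F(131, -193) = 44820 - 3*131*(1 + 610*(-193)) = 44820 - 3*131*(1 - 117730) = 44820 - 3*131*(-117729) = 44820 - 1*(-46267497) = 44820 + 46267497 = 46312317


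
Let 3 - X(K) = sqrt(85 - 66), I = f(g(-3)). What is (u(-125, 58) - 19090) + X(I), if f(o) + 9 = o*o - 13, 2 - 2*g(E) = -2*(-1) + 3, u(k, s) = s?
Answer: -19029 - sqrt(19) ≈ -19033.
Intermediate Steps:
g(E) = -3/2 (g(E) = 1 - (-2*(-1) + 3)/2 = 1 - (2 + 3)/2 = 1 - 1/2*5 = 1 - 5/2 = -3/2)
f(o) = -22 + o**2 (f(o) = -9 + (o*o - 13) = -9 + (o**2 - 13) = -9 + (-13 + o**2) = -22 + o**2)
I = -79/4 (I = -22 + (-3/2)**2 = -22 + 9/4 = -79/4 ≈ -19.750)
X(K) = 3 - sqrt(19) (X(K) = 3 - sqrt(85 - 66) = 3 - sqrt(19))
(u(-125, 58) - 19090) + X(I) = (58 - 19090) + (3 - sqrt(19)) = -19032 + (3 - sqrt(19)) = -19029 - sqrt(19)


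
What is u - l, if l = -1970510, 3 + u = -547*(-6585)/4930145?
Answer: 1942977767102/986029 ≈ 1.9705e+6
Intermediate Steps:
u = -2237688/986029 (u = -3 - 547*(-6585)/4930145 = -3 + 3601995*(1/4930145) = -3 + 720399/986029 = -2237688/986029 ≈ -2.2694)
u - l = -2237688/986029 - 1*(-1970510) = -2237688/986029 + 1970510 = 1942977767102/986029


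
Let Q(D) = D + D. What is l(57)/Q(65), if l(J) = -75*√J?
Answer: -15*√57/26 ≈ -4.3557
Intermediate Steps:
Q(D) = 2*D
l(57)/Q(65) = (-75*√57)/((2*65)) = -75*√57/130 = -75*√57*(1/130) = -15*√57/26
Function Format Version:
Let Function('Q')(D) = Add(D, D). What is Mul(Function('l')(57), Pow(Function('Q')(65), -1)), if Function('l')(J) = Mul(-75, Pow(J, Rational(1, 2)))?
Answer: Mul(Rational(-15, 26), Pow(57, Rational(1, 2))) ≈ -4.3557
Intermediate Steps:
Function('Q')(D) = Mul(2, D)
Mul(Function('l')(57), Pow(Function('Q')(65), -1)) = Mul(Mul(-75, Pow(57, Rational(1, 2))), Pow(Mul(2, 65), -1)) = Mul(Mul(-75, Pow(57, Rational(1, 2))), Pow(130, -1)) = Mul(Mul(-75, Pow(57, Rational(1, 2))), Rational(1, 130)) = Mul(Rational(-15, 26), Pow(57, Rational(1, 2)))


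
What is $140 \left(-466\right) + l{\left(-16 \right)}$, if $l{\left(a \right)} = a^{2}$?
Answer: $-64984$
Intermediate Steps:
$140 \left(-466\right) + l{\left(-16 \right)} = 140 \left(-466\right) + \left(-16\right)^{2} = -65240 + 256 = -64984$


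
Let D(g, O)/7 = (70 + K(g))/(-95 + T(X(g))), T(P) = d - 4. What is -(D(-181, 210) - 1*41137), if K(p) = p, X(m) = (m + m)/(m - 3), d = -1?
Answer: 4112923/100 ≈ 41129.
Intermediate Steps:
X(m) = 2*m/(-3 + m) (X(m) = (2*m)/(-3 + m) = 2*m/(-3 + m))
T(P) = -5 (T(P) = -1 - 4 = -5)
D(g, O) = -49/10 - 7*g/100 (D(g, O) = 7*((70 + g)/(-95 - 5)) = 7*((70 + g)/(-100)) = 7*((70 + g)*(-1/100)) = 7*(-7/10 - g/100) = -49/10 - 7*g/100)
-(D(-181, 210) - 1*41137) = -((-49/10 - 7/100*(-181)) - 1*41137) = -((-49/10 + 1267/100) - 41137) = -(777/100 - 41137) = -1*(-4112923/100) = 4112923/100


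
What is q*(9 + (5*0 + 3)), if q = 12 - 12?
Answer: 0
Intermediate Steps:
q = 0
q*(9 + (5*0 + 3)) = 0*(9 + (5*0 + 3)) = 0*(9 + (0 + 3)) = 0*(9 + 3) = 0*12 = 0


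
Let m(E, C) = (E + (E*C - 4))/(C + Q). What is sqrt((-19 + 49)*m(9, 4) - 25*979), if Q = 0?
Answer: I*sqrt(96670)/2 ≈ 155.46*I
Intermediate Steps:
m(E, C) = (-4 + E + C*E)/C (m(E, C) = (E + (E*C - 4))/(C + 0) = (E + (C*E - 4))/C = (E + (-4 + C*E))/C = (-4 + E + C*E)/C)
sqrt((-19 + 49)*m(9, 4) - 25*979) = sqrt((-19 + 49)*((-4 + 9 + 4*9)/4) - 25*979) = sqrt(30*((-4 + 9 + 36)/4) - 24475) = sqrt(30*((1/4)*41) - 24475) = sqrt(30*(41/4) - 24475) = sqrt(615/2 - 24475) = sqrt(-48335/2) = I*sqrt(96670)/2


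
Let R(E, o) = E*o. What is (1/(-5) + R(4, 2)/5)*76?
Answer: 532/5 ≈ 106.40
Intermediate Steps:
(1/(-5) + R(4, 2)/5)*76 = (1/(-5) + (4*2)/5)*76 = (1*(-⅕) + 8*(⅕))*76 = (-⅕ + 8/5)*76 = (7/5)*76 = 532/5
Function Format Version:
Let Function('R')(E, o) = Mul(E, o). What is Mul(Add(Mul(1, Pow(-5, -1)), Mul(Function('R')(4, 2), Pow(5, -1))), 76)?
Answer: Rational(532, 5) ≈ 106.40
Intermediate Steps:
Mul(Add(Mul(1, Pow(-5, -1)), Mul(Function('R')(4, 2), Pow(5, -1))), 76) = Mul(Add(Mul(1, Pow(-5, -1)), Mul(Mul(4, 2), Pow(5, -1))), 76) = Mul(Add(Mul(1, Rational(-1, 5)), Mul(8, Rational(1, 5))), 76) = Mul(Add(Rational(-1, 5), Rational(8, 5)), 76) = Mul(Rational(7, 5), 76) = Rational(532, 5)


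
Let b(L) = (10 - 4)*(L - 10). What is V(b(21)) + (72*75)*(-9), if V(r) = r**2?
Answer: -44244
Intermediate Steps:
b(L) = -60 + 6*L (b(L) = 6*(-10 + L) = -60 + 6*L)
V(b(21)) + (72*75)*(-9) = (-60 + 6*21)**2 + (72*75)*(-9) = (-60 + 126)**2 + 5400*(-9) = 66**2 - 48600 = 4356 - 48600 = -44244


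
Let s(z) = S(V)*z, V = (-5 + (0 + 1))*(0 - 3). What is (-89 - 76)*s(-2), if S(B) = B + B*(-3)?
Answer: -7920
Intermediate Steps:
V = 12 (V = (-5 + 1)*(-3) = -4*(-3) = 12)
S(B) = -2*B (S(B) = B - 3*B = -2*B)
s(z) = -24*z (s(z) = (-2*12)*z = -24*z)
(-89 - 76)*s(-2) = (-89 - 76)*(-24*(-2)) = -165*48 = -7920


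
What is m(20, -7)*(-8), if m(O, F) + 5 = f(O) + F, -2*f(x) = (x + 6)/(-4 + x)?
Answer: 205/2 ≈ 102.50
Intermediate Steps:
f(x) = -(6 + x)/(2*(-4 + x)) (f(x) = -(x + 6)/(2*(-4 + x)) = -(6 + x)/(2*(-4 + x)))
m(O, F) = -5 + F + (-6 - O)/(2*(-4 + O)) (m(O, F) = -5 + ((-6 - O)/(2*(-4 + O)) + F) = -5 + (F + (-6 - O)/(2*(-4 + O))) = -5 + F + (-6 - O)/(2*(-4 + O)))
m(20, -7)*(-8) = ((-3 - ½*20 + (-5 - 7)*(-4 + 20))/(-4 + 20))*(-8) = ((-3 - 10 - 12*16)/16)*(-8) = ((-3 - 10 - 192)/16)*(-8) = ((1/16)*(-205))*(-8) = -205/16*(-8) = 205/2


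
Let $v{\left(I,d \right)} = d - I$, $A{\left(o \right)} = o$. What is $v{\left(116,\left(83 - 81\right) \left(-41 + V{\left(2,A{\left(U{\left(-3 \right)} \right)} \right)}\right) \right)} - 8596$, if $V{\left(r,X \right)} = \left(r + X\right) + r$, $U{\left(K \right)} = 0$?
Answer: $-8786$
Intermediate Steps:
$V{\left(r,X \right)} = X + 2 r$ ($V{\left(r,X \right)} = \left(X + r\right) + r = X + 2 r$)
$v{\left(116,\left(83 - 81\right) \left(-41 + V{\left(2,A{\left(U{\left(-3 \right)} \right)} \right)}\right) \right)} - 8596 = \left(\left(83 - 81\right) \left(-41 + \left(0 + 2 \cdot 2\right)\right) - 116\right) - 8596 = \left(2 \left(-41 + \left(0 + 4\right)\right) - 116\right) - 8596 = \left(2 \left(-41 + 4\right) - 116\right) - 8596 = \left(2 \left(-37\right) - 116\right) - 8596 = \left(-74 - 116\right) - 8596 = -190 - 8596 = -8786$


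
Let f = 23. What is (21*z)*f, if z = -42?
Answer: -20286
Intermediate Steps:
(21*z)*f = (21*(-42))*23 = -882*23 = -20286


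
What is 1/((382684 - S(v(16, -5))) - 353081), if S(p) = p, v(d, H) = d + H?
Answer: 1/29592 ≈ 3.3793e-5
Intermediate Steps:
v(d, H) = H + d
1/((382684 - S(v(16, -5))) - 353081) = 1/((382684 - (-5 + 16)) - 353081) = 1/((382684 - 1*11) - 353081) = 1/((382684 - 11) - 353081) = 1/(382673 - 353081) = 1/29592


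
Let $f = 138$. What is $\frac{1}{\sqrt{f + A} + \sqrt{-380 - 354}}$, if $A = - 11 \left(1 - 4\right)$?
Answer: $\frac{1}{3 \sqrt{19} + i \sqrt{734}} \approx 0.014449 - 0.029936 i$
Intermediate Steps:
$A = 33$ ($A = \left(-11\right) \left(-3\right) = 33$)
$\frac{1}{\sqrt{f + A} + \sqrt{-380 - 354}} = \frac{1}{\sqrt{138 + 33} + \sqrt{-380 - 354}} = \frac{1}{\sqrt{171} + \sqrt{-734}} = \frac{1}{3 \sqrt{19} + i \sqrt{734}}$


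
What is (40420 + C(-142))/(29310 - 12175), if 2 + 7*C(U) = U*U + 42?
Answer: 303144/119945 ≈ 2.5274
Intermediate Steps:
C(U) = 40/7 + U²/7 (C(U) = -2/7 + (U*U + 42)/7 = -2/7 + (U² + 42)/7 = -2/7 + (42 + U²)/7 = -2/7 + (6 + U²/7) = 40/7 + U²/7)
(40420 + C(-142))/(29310 - 12175) = (40420 + (40/7 + (⅐)*(-142)²))/(29310 - 12175) = (40420 + (40/7 + (⅐)*20164))/17135 = (40420 + (40/7 + 20164/7))*(1/17135) = (40420 + 20204/7)*(1/17135) = (303144/7)*(1/17135) = 303144/119945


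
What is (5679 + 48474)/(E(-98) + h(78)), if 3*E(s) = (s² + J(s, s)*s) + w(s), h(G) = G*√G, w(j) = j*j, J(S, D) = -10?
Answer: 74539143/9165554 - 1727973*√78/18331108 ≈ 7.3000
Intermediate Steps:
w(j) = j²
h(G) = G^(3/2)
E(s) = -10*s/3 + 2*s²/3 (E(s) = ((s² - 10*s) + s²)/3 = (-10*s + 2*s²)/3 = -10*s/3 + 2*s²/3)
(5679 + 48474)/(E(-98) + h(78)) = (5679 + 48474)/((⅔)*(-98)*(-5 - 98) + 78^(3/2)) = 54153/((⅔)*(-98)*(-103) + 78*√78) = 54153/(20188/3 + 78*√78)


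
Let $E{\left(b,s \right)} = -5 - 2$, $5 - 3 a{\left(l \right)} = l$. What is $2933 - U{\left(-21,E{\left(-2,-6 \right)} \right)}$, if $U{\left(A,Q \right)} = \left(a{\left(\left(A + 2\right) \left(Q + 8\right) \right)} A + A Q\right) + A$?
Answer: $2975$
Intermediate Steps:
$a{\left(l \right)} = \frac{5}{3} - \frac{l}{3}$
$E{\left(b,s \right)} = -7$
$U{\left(A,Q \right)} = A + A Q + A \left(\frac{5}{3} - \frac{\left(2 + A\right) \left(8 + Q\right)}{3}\right)$ ($U{\left(A,Q \right)} = \left(\left(\frac{5}{3} - \frac{\left(A + 2\right) \left(Q + 8\right)}{3}\right) A + A Q\right) + A = \left(\left(\frac{5}{3} - \frac{\left(2 + A\right) \left(8 + Q\right)}{3}\right) A + A Q\right) + A = \left(A \left(\frac{5}{3} - \frac{\left(2 + A\right) \left(8 + Q\right)}{3}\right) + A Q\right) + A = \left(A Q + A \left(\frac{5}{3} - \frac{\left(2 + A\right) \left(8 + Q\right)}{3}\right)\right) + A = A + A Q + A \left(\frac{5}{3} - \frac{\left(2 + A\right) \left(8 + Q\right)}{3}\right)$)
$2933 - U{\left(-21,E{\left(-2,-6 \right)} \right)} = 2933 - \frac{1}{3} \left(-21\right) \left(-8 - 7 - -168 - \left(-21\right) \left(-7\right)\right) = 2933 - \frac{1}{3} \left(-21\right) \left(-8 - 7 + 168 - 147\right) = 2933 - \frac{1}{3} \left(-21\right) 6 = 2933 - -42 = 2933 + 42 = 2975$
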